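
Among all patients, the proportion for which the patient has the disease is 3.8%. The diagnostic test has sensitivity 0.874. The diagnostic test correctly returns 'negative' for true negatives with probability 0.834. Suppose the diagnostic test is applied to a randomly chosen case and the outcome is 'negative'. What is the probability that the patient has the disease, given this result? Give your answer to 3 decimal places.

Let H be the event that the patient has the disease. P(H) = 0.038, so P(¬H) = 0.962. With E the 'negative' result, P(E|H) = 0.126 and P(E|¬H) = 0.834.
P(E) = 0.126·0.038 + 0.834·0.962 = 0.0047880 + 0.80231 = 0.80710.
By Bayes' theorem, P(H|E) = 0.0047880 / 0.80710 = 0.006.

P(H | E) ≈ 0.006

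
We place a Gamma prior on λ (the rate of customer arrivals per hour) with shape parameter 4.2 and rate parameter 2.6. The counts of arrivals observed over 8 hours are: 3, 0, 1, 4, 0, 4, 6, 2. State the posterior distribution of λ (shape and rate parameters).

Total count ∑xᵢ = 20 over n = 8 hours.
Gamma is conjugate to the Poisson likelihood: posterior is Gamma(shape = 4.2+20 = 24.2, rate = 2.6+8 = 10.6).

Posterior: Gamma(shape=24.2, rate=10.6)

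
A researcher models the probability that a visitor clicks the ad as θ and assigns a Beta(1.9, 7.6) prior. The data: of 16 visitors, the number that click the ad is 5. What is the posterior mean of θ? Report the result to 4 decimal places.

Observing 5 successes and 11 failures updates Beta(1.9, 7.6) by adding the success and failure counts to the two shape parameters: α = 1.9+5 = 6.9, β = 7.6+11 = 18.6.
E[θ | data] = 6.9/(6.9+18.6) = 0.2706.

Posterior mean ≈ 0.2706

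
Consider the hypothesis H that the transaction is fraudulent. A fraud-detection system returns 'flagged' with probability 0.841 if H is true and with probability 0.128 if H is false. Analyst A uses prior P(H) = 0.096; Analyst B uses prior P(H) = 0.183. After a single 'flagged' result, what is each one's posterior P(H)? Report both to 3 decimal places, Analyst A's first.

P('+'|H) = 0.841, P('+'|¬H) = 0.128.
Analyst A: numerator 0.841·0.096 = 0.080736; evidence = 0.080736+0.128·0.904 = 0.19645; posterior = 0.411.
Analyst B: numerator 0.841·0.183 = 0.15390; evidence = 0.15390+0.128·0.817 = 0.25848; posterior = 0.595.

Analyst A: 0.411; Analyst B: 0.595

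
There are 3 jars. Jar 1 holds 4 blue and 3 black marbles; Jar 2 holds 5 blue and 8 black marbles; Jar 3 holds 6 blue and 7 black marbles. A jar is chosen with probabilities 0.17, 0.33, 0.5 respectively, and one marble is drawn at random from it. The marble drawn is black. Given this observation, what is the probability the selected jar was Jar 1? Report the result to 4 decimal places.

Posterior probability ≈ 0.1336

P(black|Jar 1) = 0.4286; P(black|Jar 2) = 0.6154; P(black|Jar 3) = 0.5385.
Prior × likelihood for each source: 0.17·0.4286=0.07286, 0.33·0.6154=0.2031, 0.5·0.5385=0.2692. Summing gives P(black) = 0.54516.
P(Jar 1 | black) = 0.07286 / 0.54516 = 0.1336.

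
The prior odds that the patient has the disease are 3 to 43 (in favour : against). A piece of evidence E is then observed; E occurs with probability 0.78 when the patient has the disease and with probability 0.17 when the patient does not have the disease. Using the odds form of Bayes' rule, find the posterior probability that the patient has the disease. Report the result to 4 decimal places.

Prior odds = 3/43 = 0.069767.
Likelihood ratio for E = 0.78/0.17 = 4.5882.
Posterior odds = prior odds × LR = 0.32011.
Posterior probability = odds/(1+odds) = 0.32011/1.3201 = 0.2425.

Posterior probability ≈ 0.2425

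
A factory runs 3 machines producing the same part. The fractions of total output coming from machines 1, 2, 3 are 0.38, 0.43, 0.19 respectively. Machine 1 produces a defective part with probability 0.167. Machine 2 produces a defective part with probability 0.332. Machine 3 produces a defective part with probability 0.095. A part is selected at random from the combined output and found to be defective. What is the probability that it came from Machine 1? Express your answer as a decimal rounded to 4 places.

P(defective|M1) = 0.167; P(defective|M2) = 0.332; P(defective|M3) = 0.095.
Prior × likelihood for each source: 0.38·0.167=0.06346, 0.43·0.332=0.1428, 0.19·0.095=0.01805. Summing gives P(defective) = 0.22427.
P(Machine 1 | defective) = 0.06346 / 0.22427 = 0.2830.

Posterior probability ≈ 0.2830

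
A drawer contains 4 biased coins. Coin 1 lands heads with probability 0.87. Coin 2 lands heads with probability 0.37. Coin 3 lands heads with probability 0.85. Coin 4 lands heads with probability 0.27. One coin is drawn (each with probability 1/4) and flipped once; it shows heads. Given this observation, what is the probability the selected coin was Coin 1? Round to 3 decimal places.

Posterior probability ≈ 0.369

P(heads|C1) = 0.87; P(heads|C2) = 0.37; P(heads|C3) = 0.85; P(heads|C4) = 0.27.
Prior × likelihood for each source: 0.25·0.87=0.2175, 0.25·0.37=0.09250, 0.25·0.85=0.2125, 0.25·0.27=0.06750. Summing gives P(heads) = 0.59000.
P(Coin 1 | heads) = 0.2175 / 0.59000 = 0.369.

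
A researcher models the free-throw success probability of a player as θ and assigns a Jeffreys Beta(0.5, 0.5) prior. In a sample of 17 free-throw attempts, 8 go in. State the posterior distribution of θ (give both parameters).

Posterior: Beta(8.5, 9.5)

The binomial likelihood is conjugate to the Beta prior: with 8 successes and 9 failures, the posterior is Beta(0.5+8, 0.5+9) = Beta(8.5, 9.5).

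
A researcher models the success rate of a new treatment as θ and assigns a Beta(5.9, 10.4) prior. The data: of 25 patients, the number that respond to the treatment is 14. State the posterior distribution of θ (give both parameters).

Posterior: Beta(19.9, 21.4)

Observing 14 successes and 11 failures updates Beta(5.9, 10.4) by adding the success and failure counts to the two shape parameters: α = 5.9+14 = 19.9, β = 10.4+11 = 21.4.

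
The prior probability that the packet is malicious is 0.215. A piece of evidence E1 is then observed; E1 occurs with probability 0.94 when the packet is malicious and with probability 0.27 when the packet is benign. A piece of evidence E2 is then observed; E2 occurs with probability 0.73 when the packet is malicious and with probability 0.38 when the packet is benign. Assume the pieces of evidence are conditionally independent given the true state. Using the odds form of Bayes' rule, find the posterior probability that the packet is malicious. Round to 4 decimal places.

Prior odds = 0.215/(1−0.215) = 0.27389. In log-odds, ln(0.27389) = -1.2950.
Add log likelihood ratios: ln(3.4815) + ln(1.9211) = 1.9003.
Posterior log-odds = 0.60529, so posterior odds = exp(0.60529) = 1.8318. Converting, P(H|E) = 1.8318/2.8318 = 0.6469.

Posterior probability ≈ 0.6469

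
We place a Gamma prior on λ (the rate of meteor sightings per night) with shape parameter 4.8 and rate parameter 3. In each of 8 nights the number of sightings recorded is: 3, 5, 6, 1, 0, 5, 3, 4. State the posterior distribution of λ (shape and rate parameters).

Posterior: Gamma(shape=31.8, rate=11)

The Poisson likelihood adds the total count to the shape and the number of exposure periods to the rate. Here ∑xᵢ = 27 and n = 8, so shape 4.8→31.8 and rate 3→11.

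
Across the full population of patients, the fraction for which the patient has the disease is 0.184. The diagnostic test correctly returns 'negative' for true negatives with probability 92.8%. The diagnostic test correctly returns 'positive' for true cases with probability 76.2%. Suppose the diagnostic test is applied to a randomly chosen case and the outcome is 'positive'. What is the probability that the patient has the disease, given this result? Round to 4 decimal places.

P(H | E) ≈ 0.7047

Let H be the event that the patient has the disease. P(H) = 0.184, so P(¬H) = 0.816. With E the 'positive' result, P(E|H) = 0.762 and P(E|¬H) = 0.072.
P(E) = 0.762·0.184 + 0.072·0.816 = 0.14021 + 0.058752 = 0.19896.
By Bayes' theorem, P(H|E) = 0.14021 / 0.19896 = 0.7047.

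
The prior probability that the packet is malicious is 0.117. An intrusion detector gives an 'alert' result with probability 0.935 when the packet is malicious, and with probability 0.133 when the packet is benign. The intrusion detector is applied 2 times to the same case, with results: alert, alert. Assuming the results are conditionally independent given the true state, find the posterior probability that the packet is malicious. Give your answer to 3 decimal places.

With H the event that the packet is malicious, the joint likelihood of the observed sequence is P(data|H) = 0.935·0.935 = 0.87423 and P(data|¬H) = 0.133·0.133 = 0.017689.
Bayes: P(H|data) = 0.117·0.87423 / (0.117·0.87423 + 0.883·0.017689) = 0.10228/0.11790 = 0.8675.

Posterior P(H) ≈ 0.868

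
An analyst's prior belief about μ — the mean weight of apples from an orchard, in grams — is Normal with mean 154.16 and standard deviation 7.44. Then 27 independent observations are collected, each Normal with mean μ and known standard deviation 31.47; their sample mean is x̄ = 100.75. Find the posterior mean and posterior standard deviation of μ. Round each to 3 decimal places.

Prior precision 1/τ₀² = 1/7.44² = 0.0180657; data precision n/σ² = 27/31.47² = 0.0272628.
Posterior precision = 0.0180657 + 0.0272628 = 0.0453285, giving posterior SD = 1/√0.0453285 = 4.697.
Posterior mean = (0.0180657·154.16 + 0.0272628·100.75) / 0.0453285 = 122.037.

Posterior mean ≈ 122.037; posterior SD ≈ 4.697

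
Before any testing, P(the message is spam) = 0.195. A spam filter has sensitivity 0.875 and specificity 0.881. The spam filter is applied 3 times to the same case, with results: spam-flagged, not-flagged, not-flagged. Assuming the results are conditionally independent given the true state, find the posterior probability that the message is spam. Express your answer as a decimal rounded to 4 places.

With H the event that the message is spam, the joint likelihood of the observed sequence is P(data|H) = 0.875·0.125·0.125 = 0.013672 and P(data|¬H) = 0.119·0.881·0.881 = 0.092363.
Bayes: P(H|data) = 0.195·0.013672 / (0.195·0.013672 + 0.805·0.092363) = 0.0026660/0.077018 = 0.0346.

Posterior P(H) ≈ 0.0346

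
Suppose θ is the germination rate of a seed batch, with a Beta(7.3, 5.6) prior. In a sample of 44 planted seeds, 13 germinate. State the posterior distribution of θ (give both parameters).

Observing 13 successes and 31 failures updates Beta(7.3, 5.6) by adding the success and failure counts to the two shape parameters: α = 7.3+13 = 20.3, β = 5.6+31 = 36.6.

Posterior: Beta(20.3, 36.6)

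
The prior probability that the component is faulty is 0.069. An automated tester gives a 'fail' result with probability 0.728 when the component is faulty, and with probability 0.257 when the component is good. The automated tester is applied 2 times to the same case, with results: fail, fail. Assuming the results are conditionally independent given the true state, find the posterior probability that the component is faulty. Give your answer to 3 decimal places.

With H the event that the component is faulty, the joint likelihood of the observed sequence is P(data|H) = 0.728·0.728 = 0.52998 and P(data|¬H) = 0.257·0.257 = 0.066049.
Bayes: P(H|data) = 0.069·0.52998 / (0.069·0.52998 + 0.931·0.066049) = 0.036569/0.098061 = 0.3729.

Posterior P(H) ≈ 0.373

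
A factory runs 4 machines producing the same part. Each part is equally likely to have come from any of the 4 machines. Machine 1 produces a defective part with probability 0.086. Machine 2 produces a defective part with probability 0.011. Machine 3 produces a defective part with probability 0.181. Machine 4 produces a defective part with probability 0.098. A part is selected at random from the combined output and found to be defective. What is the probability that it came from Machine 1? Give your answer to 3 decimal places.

P(defective|M1) = 0.086; P(defective|M2) = 0.011; P(defective|M3) = 0.181; P(defective|M4) = 0.098.
Prior × likelihood for each source: 0.25·0.086=0.02150, 0.25·0.011=0.002750, 0.25·0.181=0.04525, 0.25·0.098=0.02450. Summing gives P(defective) = 0.094000.
P(Machine 1 | defective) = 0.02150 / 0.094000 = 0.229.

Posterior probability ≈ 0.229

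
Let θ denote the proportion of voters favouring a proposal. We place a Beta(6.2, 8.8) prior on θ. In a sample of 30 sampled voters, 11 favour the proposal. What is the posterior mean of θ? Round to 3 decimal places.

The binomial likelihood is conjugate to the Beta prior: with 11 successes and 19 failures, the posterior is Beta(6.2+11, 8.8+19) = Beta(17.2, 27.8).
Posterior mean = α/(α+β) = 17.2/45 = 0.382.

Posterior mean ≈ 0.382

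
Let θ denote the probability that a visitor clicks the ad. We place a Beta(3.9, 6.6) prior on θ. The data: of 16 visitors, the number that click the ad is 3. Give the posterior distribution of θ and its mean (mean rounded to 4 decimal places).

Posterior: Beta(6.9, 19.6); mean ≈ 0.2604

The binomial likelihood is conjugate to the Beta prior: with 3 successes and 13 failures, the posterior is Beta(3.9+3, 6.6+13) = Beta(6.9, 19.6).
E[θ | data] = 6.9/(6.9+19.6) = 0.2604.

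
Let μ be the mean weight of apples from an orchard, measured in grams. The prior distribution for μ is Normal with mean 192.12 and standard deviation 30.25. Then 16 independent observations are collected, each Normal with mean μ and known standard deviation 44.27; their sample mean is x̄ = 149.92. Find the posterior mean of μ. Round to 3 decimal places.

Posterior mean ≈ 154.902

Prior precision 1/τ₀² = 1/30.25² = 0.00109282; data precision n/σ² = 16/44.27² = 0.00816396.
Posterior precision = 0.00109282 + 0.00816396 = 0.00925678.
Posterior mean = (0.00109282·192.12 + 0.00816396·149.92) / 0.00925678 = 154.902.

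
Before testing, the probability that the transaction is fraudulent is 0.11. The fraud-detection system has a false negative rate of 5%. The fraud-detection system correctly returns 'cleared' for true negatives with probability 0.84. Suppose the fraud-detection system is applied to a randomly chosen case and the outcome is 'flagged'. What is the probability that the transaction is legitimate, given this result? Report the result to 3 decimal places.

Let H be the event that the transaction is fraudulent. P(H) = 0.11, so P(¬H) = 0.89. With E the 'flagged' result, P(E|H) = 0.95 and P(E|¬H) = 0.16.
P(E) = 0.95·0.11 + 0.16·0.89 = 0.10450 + 0.14240 = 0.24690.
By Bayes' theorem, P(H|E) = 0.10450 / 0.24690 = 0.423. Hence P(¬H|E) = 1 − 0.423 = 0.577.

P(¬H | E) ≈ 0.577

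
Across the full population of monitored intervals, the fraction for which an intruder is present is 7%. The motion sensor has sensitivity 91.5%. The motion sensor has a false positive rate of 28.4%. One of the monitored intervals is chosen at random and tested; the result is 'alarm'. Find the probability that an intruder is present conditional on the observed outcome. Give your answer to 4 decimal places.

P(H | E) ≈ 0.1952

Let H be the event that an intruder is present. P(H) = 0.07, so P(¬H) = 0.93. With E the 'alarm' result, P(E|H) = 0.915 and P(E|¬H) = 0.284.
P(E) = 0.915·0.07 + 0.284·0.93 = 0.064050 + 0.26412 = 0.32817.
By Bayes' theorem, P(H|E) = 0.064050 / 0.32817 = 0.1952.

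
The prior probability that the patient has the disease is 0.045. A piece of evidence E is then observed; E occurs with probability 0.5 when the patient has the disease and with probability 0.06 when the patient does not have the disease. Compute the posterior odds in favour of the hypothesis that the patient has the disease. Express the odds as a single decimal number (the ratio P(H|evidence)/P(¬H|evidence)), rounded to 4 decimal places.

Prior odds = 0.045/(1−0.045) = 0.047120. In log-odds, ln(0.047120) = -3.0550.
Add log likelihood ratio: ln(8.3333) = 2.1203.
Posterior log-odds = -0.93479, so posterior odds = exp(-0.93479) = 0.39267.

Posterior odds ≈ 0.3927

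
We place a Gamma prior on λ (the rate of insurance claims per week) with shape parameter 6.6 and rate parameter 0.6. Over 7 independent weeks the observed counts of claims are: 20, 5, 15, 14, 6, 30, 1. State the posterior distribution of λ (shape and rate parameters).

Posterior: Gamma(shape=97.6, rate=7.6)

Total count ∑xᵢ = 91 over n = 7 weeks.
Gamma is conjugate to the Poisson likelihood: posterior is Gamma(shape = 6.6+91 = 97.6, rate = 0.6+7 = 7.6).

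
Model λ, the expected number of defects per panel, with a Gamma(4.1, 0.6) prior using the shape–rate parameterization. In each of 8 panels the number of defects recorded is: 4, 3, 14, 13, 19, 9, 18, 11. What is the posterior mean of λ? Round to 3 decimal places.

Total count ∑xᵢ = 91 over n = 8 panels.
Gamma is conjugate to the Poisson likelihood: posterior is Gamma(shape = 4.1+91 = 95.1, rate = 0.6+8 = 8.6).
Posterior mean = shape/rate = 95.1/8.6 = 11.058.

Posterior mean ≈ 11.058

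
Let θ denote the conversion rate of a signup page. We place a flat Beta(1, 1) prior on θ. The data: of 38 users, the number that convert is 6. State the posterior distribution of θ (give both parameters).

The binomial likelihood is conjugate to the Beta prior: with 6 successes and 32 failures, the posterior is Beta(1+6, 1+32) = Beta(7, 33).

Posterior: Beta(7, 33)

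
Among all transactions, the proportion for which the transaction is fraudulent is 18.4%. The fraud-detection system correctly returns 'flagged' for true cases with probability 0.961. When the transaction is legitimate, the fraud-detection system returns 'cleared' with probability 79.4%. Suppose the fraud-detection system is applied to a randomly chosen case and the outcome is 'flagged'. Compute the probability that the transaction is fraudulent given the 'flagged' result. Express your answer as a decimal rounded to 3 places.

P(H | E) ≈ 0.513

Write H for 'the transaction is fraudulent'. Prior odds H:¬H = 0.184/0.816 = 0.22549. For the 'flagged' outcome, the likelihood ratio is 0.961/0.206 = 4.6650.
Posterior odds = 0.22549 × 4.6650 = 1.0519, so P(H|E) = 1.0519/(1+1.0519) = 0.513.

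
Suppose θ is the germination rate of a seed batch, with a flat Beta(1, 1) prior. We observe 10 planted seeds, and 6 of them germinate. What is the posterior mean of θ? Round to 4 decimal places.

Posterior mean ≈ 0.5833

The binomial likelihood is conjugate to the Beta prior: with 6 successes and 4 failures, the posterior is Beta(1+6, 1+4) = Beta(7, 5).
Posterior mean = α/(α+β) = 7/12 = 0.5833.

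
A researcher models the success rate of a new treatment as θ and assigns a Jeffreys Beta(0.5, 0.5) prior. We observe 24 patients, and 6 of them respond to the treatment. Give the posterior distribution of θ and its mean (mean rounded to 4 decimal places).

Posterior: Beta(6.5, 18.5); mean ≈ 0.2600

Observing 6 successes and 18 failures updates Beta(0.5, 0.5) by adding the success and failure counts to the two shape parameters: α = 0.5+6 = 6.5, β = 0.5+18 = 18.5.
Posterior mean = α/(α+β) = 6.5/25 = 0.2600.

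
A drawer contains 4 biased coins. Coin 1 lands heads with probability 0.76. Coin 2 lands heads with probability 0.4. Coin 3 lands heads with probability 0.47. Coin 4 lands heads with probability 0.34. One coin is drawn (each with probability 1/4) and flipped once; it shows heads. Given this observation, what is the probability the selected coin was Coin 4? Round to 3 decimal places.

Posterior probability ≈ 0.173

P(heads|C1) = 0.76; P(heads|C2) = 0.4; P(heads|C3) = 0.47; P(heads|C4) = 0.34.
Prior × likelihood for each source: 0.25·0.76=0.1900, 0.25·0.4=0.1000, 0.25·0.47=0.1175, 0.25·0.34=0.08500. Summing gives P(heads) = 0.49250.
P(Coin 4 | heads) = 0.08500 / 0.49250 = 0.173.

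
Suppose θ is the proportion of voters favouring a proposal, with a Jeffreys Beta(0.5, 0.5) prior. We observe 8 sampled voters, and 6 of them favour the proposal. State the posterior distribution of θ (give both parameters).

The binomial likelihood is conjugate to the Beta prior: with 6 successes and 2 failures, the posterior is Beta(0.5+6, 0.5+2) = Beta(6.5, 2.5).

Posterior: Beta(6.5, 2.5)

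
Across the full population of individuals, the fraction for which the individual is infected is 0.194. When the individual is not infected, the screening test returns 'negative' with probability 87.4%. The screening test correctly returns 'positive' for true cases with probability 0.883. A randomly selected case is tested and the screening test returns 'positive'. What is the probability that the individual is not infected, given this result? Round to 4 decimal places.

P(¬H | E) ≈ 0.3722

Let H be the event that the individual is infected. P(H) = 0.194, so P(¬H) = 0.806. With E the 'positive' result, P(E|H) = 0.883 and P(E|¬H) = 0.126.
P(E) = 0.883·0.194 + 0.126·0.806 = 0.17130 + 0.10156 = 0.27286.
By Bayes' theorem, P(H|E) = 0.17130 / 0.27286 = 0.6278. Hence P(¬H|E) = 1 − 0.6278 = 0.3722.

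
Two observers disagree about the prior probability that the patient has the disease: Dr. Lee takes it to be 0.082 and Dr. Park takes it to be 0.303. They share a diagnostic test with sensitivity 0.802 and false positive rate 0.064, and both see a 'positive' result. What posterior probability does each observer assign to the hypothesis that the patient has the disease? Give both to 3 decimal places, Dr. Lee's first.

P('+'|H) = 0.802, P('+'|¬H) = 0.064.
Dr. Lee: numerator 0.802·0.082 = 0.065764; evidence = 0.065764+0.064·0.918 = 0.12452; posterior = 0.528.
Dr. Park: numerator 0.802·0.303 = 0.24301; evidence = 0.24301+0.064·0.697 = 0.28761; posterior = 0.845.

Dr. Lee: 0.528; Dr. Park: 0.845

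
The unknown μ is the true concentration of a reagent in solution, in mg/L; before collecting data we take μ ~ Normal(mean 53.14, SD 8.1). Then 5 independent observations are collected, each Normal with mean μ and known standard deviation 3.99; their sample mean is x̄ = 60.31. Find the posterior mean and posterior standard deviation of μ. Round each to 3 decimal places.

Posterior mean ≈ 59.978; posterior SD ≈ 1.743

Prior precision 1/τ₀² = 1/8.1² = 0.0152416; data precision n/σ² = 5/3.99² = 0.314068.
Posterior precision = 0.0152416 + 0.314068 = 0.329310, giving posterior SD = 1/√0.329310 = 1.743.
Posterior mean = (0.0152416·53.14 + 0.314068·60.31) / 0.329310 = 59.978.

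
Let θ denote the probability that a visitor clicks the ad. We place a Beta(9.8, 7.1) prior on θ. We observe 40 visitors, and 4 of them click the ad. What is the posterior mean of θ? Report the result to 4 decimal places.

Posterior mean ≈ 0.2425

Observing 4 successes and 36 failures updates Beta(9.8, 7.1) by adding the success and failure counts to the two shape parameters: α = 9.8+4 = 13.8, β = 7.1+36 = 43.1.
Posterior mean = α/(α+β) = 13.8/56.9 = 0.2425.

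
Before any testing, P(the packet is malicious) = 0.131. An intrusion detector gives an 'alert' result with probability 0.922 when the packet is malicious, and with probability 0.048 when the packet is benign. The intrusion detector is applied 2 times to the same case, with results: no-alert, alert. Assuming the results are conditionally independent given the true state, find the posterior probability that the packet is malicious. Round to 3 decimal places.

Let H be the event that the packet is malicious; start with P(H) = 0.131. P('alert'|H) = 0.922, P('alert'|¬H) = 0.048.
Update on result 1 ('no-alert'): P(H) ← 0.078·0.1310 / (0.078·0.1310 + 0.952·0.8690) = 0.010218/0.83751 = 0.0122.
Update on result 2 ('alert'): P(H) ← 0.922·0.0122 / (0.922·0.0122 + 0.048·0.9878) = 0.011249/0.058663 = 0.1918.

Posterior P(H) ≈ 0.192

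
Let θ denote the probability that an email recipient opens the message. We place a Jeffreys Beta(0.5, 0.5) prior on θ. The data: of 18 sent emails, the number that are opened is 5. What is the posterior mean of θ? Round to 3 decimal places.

Posterior mean ≈ 0.289

Observing 5 successes and 13 failures updates Beta(0.5, 0.5) by adding the success and failure counts to the two shape parameters: α = 0.5+5 = 5.5, β = 0.5+13 = 13.5.
Posterior mean = α/(α+β) = 5.5/19 = 0.289.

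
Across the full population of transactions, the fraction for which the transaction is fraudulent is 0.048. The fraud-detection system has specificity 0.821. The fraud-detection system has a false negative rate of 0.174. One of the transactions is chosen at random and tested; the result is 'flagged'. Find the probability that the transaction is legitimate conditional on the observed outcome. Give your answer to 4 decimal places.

P(¬H | E) ≈ 0.8113

Write H for 'the transaction is fraudulent'. Prior odds H:¬H = 0.048/0.952 = 0.050420. For the 'flagged' outcome, the likelihood ratio is 0.826/0.179 = 4.6145.
Posterior odds = 0.050420 × 4.6145 = 0.23267, so P(H|E) = 0.23267/(1+0.23267) = 0.1887. Then P(¬H|E) = 1 − 0.1887 = 0.8113.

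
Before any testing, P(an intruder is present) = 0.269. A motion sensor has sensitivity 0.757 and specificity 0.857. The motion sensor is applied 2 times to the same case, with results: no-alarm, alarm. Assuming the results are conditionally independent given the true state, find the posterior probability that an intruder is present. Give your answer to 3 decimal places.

Posterior P(H) ≈ 0.356

Let H be the event that an intruder is present; start with P(H) = 0.269. P('alarm'|H) = 0.757, P('alarm'|¬H) = 0.143.
Update on result 1 ('no-alarm'): P(H) ← 0.243·0.2690 / (0.243·0.2690 + 0.857·0.7310) = 0.065367/0.69183 = 0.0945.
Update on result 2 ('alarm'): P(H) ← 0.757·0.0945 / (0.757·0.0945 + 0.143·0.9055) = 0.071524/0.20101 = 0.3558.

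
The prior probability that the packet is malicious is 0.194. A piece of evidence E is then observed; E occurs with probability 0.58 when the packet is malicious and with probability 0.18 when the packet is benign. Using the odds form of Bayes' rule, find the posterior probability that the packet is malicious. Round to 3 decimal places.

Prior odds = 0.194/(1−0.194) = 0.24069.
Likelihood ratio for E = 0.58/0.18 = 3.2222.
Posterior odds = prior odds × LR = 0.77557.
Posterior probability = odds/(1+odds) = 0.77557/1.7756 = 0.437.

Posterior probability ≈ 0.437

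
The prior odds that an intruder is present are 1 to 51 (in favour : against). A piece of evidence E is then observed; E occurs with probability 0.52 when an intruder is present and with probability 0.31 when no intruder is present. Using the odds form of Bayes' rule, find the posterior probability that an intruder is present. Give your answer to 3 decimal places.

Posterior probability ≈ 0.032

Prior odds = 1/51 = 0.019608. In log-odds, ln(0.019608) = -3.9318.
Add log likelihood ratio: ln(1.6774) = 0.51726.
Posterior log-odds = -3.4146, so posterior odds = exp(-3.4146) = 0.032891. Converting, P(H|E) = 0.032891/1.0329 = 0.032.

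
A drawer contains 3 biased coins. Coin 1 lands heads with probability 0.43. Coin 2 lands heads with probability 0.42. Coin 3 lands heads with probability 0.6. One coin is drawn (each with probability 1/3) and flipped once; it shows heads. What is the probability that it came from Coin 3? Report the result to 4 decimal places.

P(heads|C1) = 0.43; P(heads|C2) = 0.42; P(heads|C3) = 0.6.
Prior × likelihood for each source: 0.333333·0.43=0.1433, 0.333333·0.42=0.1400, 0.333333·0.6=0.2000. Summing gives P(heads) = 0.48333.
P(Coin 3 | heads) = 0.2000 / 0.48333 = 0.4138.

Posterior probability ≈ 0.4138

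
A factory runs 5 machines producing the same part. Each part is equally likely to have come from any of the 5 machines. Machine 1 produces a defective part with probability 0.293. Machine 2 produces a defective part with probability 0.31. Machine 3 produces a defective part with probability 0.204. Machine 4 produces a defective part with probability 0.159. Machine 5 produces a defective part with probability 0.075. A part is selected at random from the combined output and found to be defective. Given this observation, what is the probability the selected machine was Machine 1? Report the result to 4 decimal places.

Tabulate prior·likelihood by source: [1] prior 0.2, lik 0.293, product 0.05860; [2] prior 0.2, lik 0.31, product 0.06200; [3] prior 0.2, lik 0.204, product 0.04080; [4] prior 0.2, lik 0.159, product 0.03180; [5] prior 0.2, lik 0.075, product 0.01500.
Normalizing constant = 0.20820; the posterior for Machine 1 is its product over the sum, 0.05860/0.20820 = 0.2815.

Posterior probability ≈ 0.2815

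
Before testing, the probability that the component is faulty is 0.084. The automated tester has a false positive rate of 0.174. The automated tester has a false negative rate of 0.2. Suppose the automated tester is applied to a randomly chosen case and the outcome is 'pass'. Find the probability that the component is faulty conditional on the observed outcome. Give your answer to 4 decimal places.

P(H | E) ≈ 0.0217

Write H for 'the component is faulty'. Prior odds H:¬H = 0.084/0.916 = 0.091703. For the 'pass' outcome, the likelihood ratio is 0.2/0.826 = 0.24213.
Posterior odds = 0.091703 × 0.24213 = 0.022204, so P(H|E) = 0.022204/(1+0.022204) = 0.0217.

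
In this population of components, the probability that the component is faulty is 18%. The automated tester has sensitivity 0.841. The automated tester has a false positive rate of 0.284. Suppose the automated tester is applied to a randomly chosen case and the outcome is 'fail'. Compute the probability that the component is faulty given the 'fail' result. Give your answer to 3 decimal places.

P(H | E) ≈ 0.394

Let H be the event that the component is faulty. P(H) = 0.18, so P(¬H) = 0.82. With E the 'fail' result, P(E|H) = 0.841 and P(E|¬H) = 0.284.
P(E) = 0.841·0.18 + 0.284·0.82 = 0.15138 + 0.23288 = 0.38426.
By Bayes' theorem, P(H|E) = 0.15138 / 0.38426 = 0.394.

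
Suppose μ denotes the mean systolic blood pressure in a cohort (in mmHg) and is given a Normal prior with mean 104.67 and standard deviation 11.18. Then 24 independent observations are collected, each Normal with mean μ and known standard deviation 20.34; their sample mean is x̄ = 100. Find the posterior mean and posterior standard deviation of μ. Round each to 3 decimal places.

Posterior mean ≈ 100.566; posterior SD ≈ 3.892

With known σ, the Normal prior is conjugate. Weight on the data is w = (n/σ²)/(n/σ² + 1/τ₀²) = 0.0580109/(0.0580109+0.00800049) = 0.87880.
Posterior mean = w·x̄ + (1−w)·μ₀ = 0.87880·100 + 0.12120·104.67 = 100.566. Posterior variance = 1/(0.0580109+0.00800049) = 15.1489, so SD = 3.892.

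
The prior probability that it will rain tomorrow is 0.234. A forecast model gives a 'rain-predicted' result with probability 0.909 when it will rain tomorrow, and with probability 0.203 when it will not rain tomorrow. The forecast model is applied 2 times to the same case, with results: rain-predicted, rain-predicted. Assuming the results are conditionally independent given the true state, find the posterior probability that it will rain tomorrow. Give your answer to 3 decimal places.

Let H be the event that it will rain tomorrow; start with P(H) = 0.234. P('rain-predicted'|H) = 0.909, P('rain-predicted'|¬H) = 0.203.
Update on result 1 ('rain-predicted'): P(H) ← 0.909·0.2340 / (0.909·0.2340 + 0.203·0.7660) = 0.21271/0.36820 = 0.5777.
Update on result 2 ('rain-predicted'): P(H) ← 0.909·0.5777 / (0.909·0.5777 + 0.203·0.4223) = 0.52512/0.61085 = 0.8597.

Posterior P(H) ≈ 0.860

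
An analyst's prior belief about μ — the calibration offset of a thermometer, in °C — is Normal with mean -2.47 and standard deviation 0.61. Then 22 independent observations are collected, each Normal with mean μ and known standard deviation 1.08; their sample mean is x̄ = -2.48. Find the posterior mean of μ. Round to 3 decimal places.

Prior precision 1/τ₀² = 1/0.61² = 2.68745; data precision n/σ² = 22/1.08² = 18.8615.
Posterior precision = 2.68745 + 18.8615 = 21.5489.
Posterior mean = (2.68745·-2.47 + 18.8615·-2.48) / 21.5489 = -2.479.

Posterior mean ≈ -2.479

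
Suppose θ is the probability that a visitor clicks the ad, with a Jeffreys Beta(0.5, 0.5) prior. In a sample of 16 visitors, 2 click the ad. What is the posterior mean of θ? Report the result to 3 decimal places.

Posterior mean ≈ 0.147

Observing 2 successes and 14 failures updates Beta(0.5, 0.5) by adding the success and failure counts to the two shape parameters: α = 0.5+2 = 2.5, β = 0.5+14 = 14.5.
E[θ | data] = 2.5/(2.5+14.5) = 0.147.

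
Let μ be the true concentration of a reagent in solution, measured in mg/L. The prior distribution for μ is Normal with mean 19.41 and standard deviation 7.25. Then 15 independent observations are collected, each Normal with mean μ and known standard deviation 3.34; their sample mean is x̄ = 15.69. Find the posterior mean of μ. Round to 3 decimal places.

With known σ, the Normal prior is conjugate. Weight on the data is w = (n/σ²)/(n/σ² + 1/τ₀²) = 1.34462/(1.34462+0.0190250) = 0.98605.
Posterior mean = w·x̄ + (1−w)·μ₀ = 0.98605·15.69 + 0.013952·19.41 = 15.742.

Posterior mean ≈ 15.742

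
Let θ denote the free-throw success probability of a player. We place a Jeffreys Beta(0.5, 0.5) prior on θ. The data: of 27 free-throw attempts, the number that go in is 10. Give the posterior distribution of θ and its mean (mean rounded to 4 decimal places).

The binomial likelihood is conjugate to the Beta prior: with 10 successes and 17 failures, the posterior is Beta(0.5+10, 0.5+17) = Beta(10.5, 17.5).
Posterior mean = α/(α+β) = 10.5/28 = 0.3750.

Posterior: Beta(10.5, 17.5); mean ≈ 0.3750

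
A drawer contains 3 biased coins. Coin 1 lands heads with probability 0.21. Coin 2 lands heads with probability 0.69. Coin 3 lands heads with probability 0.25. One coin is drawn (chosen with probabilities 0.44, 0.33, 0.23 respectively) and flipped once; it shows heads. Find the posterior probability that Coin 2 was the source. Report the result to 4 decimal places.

Posterior probability ≈ 0.6030

P(heads|C1) = 0.21; P(heads|C2) = 0.69; P(heads|C3) = 0.25.
Prior × likelihood for each source: 0.44·0.21=0.09240, 0.33·0.69=0.2277, 0.23·0.25=0.05750. Summing gives P(heads) = 0.37760.
P(Coin 2 | heads) = 0.2277 / 0.37760 = 0.6030.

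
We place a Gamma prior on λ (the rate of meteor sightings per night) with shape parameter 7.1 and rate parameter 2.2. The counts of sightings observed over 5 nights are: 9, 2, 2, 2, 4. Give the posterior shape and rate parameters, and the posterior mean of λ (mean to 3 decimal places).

Posterior: Gamma(shape=26.1, rate=7.2); mean ≈ 3.625

Total count ∑xᵢ = 19 over n = 5 nights.
Gamma is conjugate to the Poisson likelihood: posterior is Gamma(shape = 7.1+19 = 26.1, rate = 2.2+5 = 7.2).
Posterior mean = shape/rate = 26.1/7.2 = 3.625.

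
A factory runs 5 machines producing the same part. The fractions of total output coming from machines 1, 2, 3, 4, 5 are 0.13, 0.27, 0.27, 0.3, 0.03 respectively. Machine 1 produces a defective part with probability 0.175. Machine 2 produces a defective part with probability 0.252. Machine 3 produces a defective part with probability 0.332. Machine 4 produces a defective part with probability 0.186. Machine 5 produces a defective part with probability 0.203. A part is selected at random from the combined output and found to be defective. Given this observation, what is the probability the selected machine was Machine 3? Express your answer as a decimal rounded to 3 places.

P(defective|M1) = 0.175; P(defective|M2) = 0.252; P(defective|M3) = 0.332; P(defective|M4) = 0.186; P(defective|M5) = 0.203.
Prior × likelihood for each source: 0.13·0.175=0.02275, 0.27·0.252=0.06804, 0.27·0.332=0.08964, 0.3·0.186=0.05580, 0.03·0.203=0.006090. Summing gives P(defective) = 0.24232.
P(Machine 3 | defective) = 0.08964 / 0.24232 = 0.370.

Posterior probability ≈ 0.370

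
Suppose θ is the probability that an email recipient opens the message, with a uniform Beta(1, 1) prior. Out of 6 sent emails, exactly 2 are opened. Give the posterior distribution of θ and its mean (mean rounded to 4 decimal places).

Posterior: Beta(3, 5); mean ≈ 0.3750

The binomial likelihood is conjugate to the Beta prior: with 2 successes and 4 failures, the posterior is Beta(1+2, 1+4) = Beta(3, 5).
E[θ | data] = 3/(3+5) = 0.3750.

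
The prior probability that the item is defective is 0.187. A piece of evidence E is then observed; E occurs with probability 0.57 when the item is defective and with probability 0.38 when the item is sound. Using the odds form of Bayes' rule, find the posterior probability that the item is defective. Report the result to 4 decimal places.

Posterior probability ≈ 0.2565

Prior odds = 0.187/(1−0.187) = 0.23001. In log-odds, ln(0.23001) = -1.4696.
Add log likelihood ratio: ln(1.5000) = 0.40547.
Posterior log-odds = -1.0642, so posterior odds = exp(-1.0642) = 0.34502. Converting, P(H|E) = 0.34502/1.3450 = 0.2565.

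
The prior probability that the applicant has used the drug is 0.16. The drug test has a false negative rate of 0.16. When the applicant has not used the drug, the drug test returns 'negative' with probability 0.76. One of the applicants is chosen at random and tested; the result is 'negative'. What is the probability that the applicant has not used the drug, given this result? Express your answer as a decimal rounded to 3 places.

Write H for 'the applicant has used the drug'. Prior odds H:¬H = 0.16/0.84 = 0.19048. For the 'negative' outcome, the likelihood ratio is 0.16/0.76 = 0.21053.
Posterior odds = 0.19048 × 0.21053 = 0.040100, so P(H|E) = 0.040100/(1+0.040100) = 0.039. Then P(¬H|E) = 1 − 0.039 = 0.961.

P(¬H | E) ≈ 0.961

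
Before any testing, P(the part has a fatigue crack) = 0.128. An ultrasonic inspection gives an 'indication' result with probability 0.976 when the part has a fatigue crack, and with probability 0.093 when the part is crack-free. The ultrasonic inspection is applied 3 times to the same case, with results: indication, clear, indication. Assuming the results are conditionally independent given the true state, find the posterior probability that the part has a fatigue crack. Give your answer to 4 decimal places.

Posterior P(H) ≈ 0.2996

With H the event that the part has a fatigue crack, the joint likelihood of the observed sequence is P(data|H) = 0.976·0.024·0.976 = 0.022862 and P(data|¬H) = 0.093·0.907·0.093 = 0.0078446.
Bayes: P(H|data) = 0.128·0.022862 / (0.128·0.022862 + 0.872·0.0078446) = 0.0029263/0.0097668 = 0.2996.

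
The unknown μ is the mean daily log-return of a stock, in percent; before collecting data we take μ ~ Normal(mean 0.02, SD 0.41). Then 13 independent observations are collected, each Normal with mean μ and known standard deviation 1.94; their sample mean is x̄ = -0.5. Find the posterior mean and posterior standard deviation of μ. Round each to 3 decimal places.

Prior precision 1/τ₀² = 1/0.41² = 5.94884; data precision n/σ² = 13/1.94² = 3.45414.
Posterior precision = 5.94884 + 3.45414 = 9.40298, giving posterior SD = 1/√9.40298 = 0.326.
Posterior mean = (5.94884·0.02 + 3.45414·-0.5) / 9.40298 = -0.171.

Posterior mean ≈ -0.171; posterior SD ≈ 0.326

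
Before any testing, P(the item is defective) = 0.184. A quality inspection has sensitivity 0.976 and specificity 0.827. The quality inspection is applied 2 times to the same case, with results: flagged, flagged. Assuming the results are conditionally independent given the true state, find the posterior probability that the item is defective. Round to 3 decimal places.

Posterior P(H) ≈ 0.878

Let H be the event that the item is defective; start with P(H) = 0.184. P('flagged'|H) = 0.976, P('flagged'|¬H) = 0.173.
Update on result 1 ('flagged'): P(H) ← 0.976·0.1840 / (0.976·0.1840 + 0.173·0.8160) = 0.17958/0.32075 = 0.5599.
Update on result 2 ('flagged'): P(H) ← 0.976·0.5599 / (0.976·0.5599 + 0.173·0.4401) = 0.54645/0.62259 = 0.8777.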